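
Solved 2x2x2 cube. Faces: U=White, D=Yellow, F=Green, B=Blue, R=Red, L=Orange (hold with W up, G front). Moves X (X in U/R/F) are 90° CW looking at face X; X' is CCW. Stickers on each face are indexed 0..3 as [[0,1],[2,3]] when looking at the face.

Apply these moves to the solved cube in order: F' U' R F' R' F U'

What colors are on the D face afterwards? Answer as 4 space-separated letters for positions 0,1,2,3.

Answer: B G Y G

Derivation:
After move 1 (F'): F=GGGG U=WWRR R=YRYR D=OOYY L=OWOW
After move 2 (U'): U=WRWR F=OWGG R=GGYR B=YRBB L=BBOW
After move 3 (R): R=YGRG U=WWWG F=OOGY D=OBYY B=RRRB
After move 4 (F'): F=OYOG U=WWYR R=BGOG D=BWYY L=BGOW
After move 5 (R'): R=GGBO U=WRYR F=OWOR D=BYYG B=YRWB
After move 6 (F): F=OORW U=WRWG R=YGRO D=BGYG L=BBOY
After move 7 (U'): U=RGWW F=BBRW R=OORO B=YGWB L=YROY
Query: D face = BGYG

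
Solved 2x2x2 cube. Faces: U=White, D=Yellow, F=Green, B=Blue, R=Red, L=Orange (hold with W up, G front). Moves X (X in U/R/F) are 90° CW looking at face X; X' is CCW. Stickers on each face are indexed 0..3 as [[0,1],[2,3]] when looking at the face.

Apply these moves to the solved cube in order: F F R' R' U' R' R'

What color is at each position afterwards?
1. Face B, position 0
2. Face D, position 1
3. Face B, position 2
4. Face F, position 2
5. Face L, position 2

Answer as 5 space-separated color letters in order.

Answer: B Y R G O

Derivation:
After move 1 (F): F=GGGG U=WWOO R=WRWR D=RRYY L=OYOY
After move 2 (F): F=GGGG U=WWYY R=OROR D=WWYY L=OROR
After move 3 (R'): R=RROO U=WBYB F=GWGY D=WGYG B=YBWB
After move 4 (R'): R=RORO U=WWYY F=GBGB D=WWYY B=GBGB
After move 5 (U'): U=WYWY F=ORGB R=GBRO B=ROGB L=GBOR
After move 6 (R'): R=BOGR U=WGWR F=OYGY D=WRYB B=YOWB
After move 7 (R'): R=ORBG U=WWWY F=OGGR D=WYYY B=BORB
Query 1: B[0] = B
Query 2: D[1] = Y
Query 3: B[2] = R
Query 4: F[2] = G
Query 5: L[2] = O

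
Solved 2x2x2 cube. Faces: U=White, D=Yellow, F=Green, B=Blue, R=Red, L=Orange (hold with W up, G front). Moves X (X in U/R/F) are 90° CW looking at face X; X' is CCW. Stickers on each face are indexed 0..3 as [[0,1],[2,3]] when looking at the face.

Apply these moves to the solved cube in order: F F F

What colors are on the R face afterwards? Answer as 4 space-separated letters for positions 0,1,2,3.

Answer: Y R Y R

Derivation:
After move 1 (F): F=GGGG U=WWOO R=WRWR D=RRYY L=OYOY
After move 2 (F): F=GGGG U=WWYY R=OROR D=WWYY L=OROR
After move 3 (F): F=GGGG U=WWRR R=YRYR D=OOYY L=OWOW
Query: R face = YRYR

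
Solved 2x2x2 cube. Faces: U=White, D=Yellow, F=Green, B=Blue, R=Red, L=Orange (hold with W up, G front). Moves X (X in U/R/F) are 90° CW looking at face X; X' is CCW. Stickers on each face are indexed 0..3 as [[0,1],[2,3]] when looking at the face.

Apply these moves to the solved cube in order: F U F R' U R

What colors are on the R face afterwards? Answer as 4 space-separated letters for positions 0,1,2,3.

After move 1 (F): F=GGGG U=WWOO R=WRWR D=RRYY L=OYOY
After move 2 (U): U=OWOW F=WRGG R=BBWR B=OYBB L=GGOY
After move 3 (F): F=GWGR U=OWYG R=OBWR D=WBYY L=GROR
After move 4 (R'): R=BROW U=OBYO F=GWGG D=WWYR B=YYBB
After move 5 (U): U=YOOB F=BRGG R=YYOW B=GRBB L=GWOR
After move 6 (R): R=OYWY U=YROG F=BWGR D=WBYG B=BROB
Query: R face = OYWY

Answer: O Y W Y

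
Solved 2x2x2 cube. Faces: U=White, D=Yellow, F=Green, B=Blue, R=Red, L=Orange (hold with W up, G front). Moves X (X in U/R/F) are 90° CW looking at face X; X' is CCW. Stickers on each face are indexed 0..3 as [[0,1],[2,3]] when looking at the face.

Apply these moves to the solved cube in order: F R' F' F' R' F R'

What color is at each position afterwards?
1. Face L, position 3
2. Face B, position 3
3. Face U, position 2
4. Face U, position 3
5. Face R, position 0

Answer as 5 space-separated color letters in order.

After move 1 (F): F=GGGG U=WWOO R=WRWR D=RRYY L=OYOY
After move 2 (R'): R=RRWW U=WBOB F=GWGO D=RGYG B=YBRB
After move 3 (F'): F=WOGG U=WBRW R=GRRW D=YYYG L=OBOO
After move 4 (F'): F=OGWG U=WBGR R=YRYW D=BOYG L=OWOR
After move 5 (R'): R=RWYY U=WRGY F=OBWR D=BGYG B=GBOB
After move 6 (F): F=WORB U=WRRW R=GWYY D=YRYG L=OBOG
After move 7 (R'): R=WYGY U=WORG F=WRRW D=YOYB B=GBRB
Query 1: L[3] = G
Query 2: B[3] = B
Query 3: U[2] = R
Query 4: U[3] = G
Query 5: R[0] = W

Answer: G B R G W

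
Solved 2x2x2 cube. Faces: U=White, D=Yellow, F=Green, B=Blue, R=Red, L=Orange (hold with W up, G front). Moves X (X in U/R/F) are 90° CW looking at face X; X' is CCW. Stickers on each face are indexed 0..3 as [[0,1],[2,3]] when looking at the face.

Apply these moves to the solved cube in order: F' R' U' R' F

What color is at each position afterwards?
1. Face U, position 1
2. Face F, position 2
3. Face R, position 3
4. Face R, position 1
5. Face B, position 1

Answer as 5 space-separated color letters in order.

After move 1 (F'): F=GGGG U=WWRR R=YRYR D=OOYY L=OWOW
After move 2 (R'): R=RRYY U=WBRB F=GWGR D=OGYG B=YBOB
After move 3 (U'): U=BBWR F=OWGR R=GWYY B=RROB L=YBOW
After move 4 (R'): R=WYGY U=BOWR F=OBGR D=OWYR B=GRGB
After move 5 (F): F=GORB U=BOWB R=WYRY D=GWYR L=YOOW
Query 1: U[1] = O
Query 2: F[2] = R
Query 3: R[3] = Y
Query 4: R[1] = Y
Query 5: B[1] = R

Answer: O R Y Y R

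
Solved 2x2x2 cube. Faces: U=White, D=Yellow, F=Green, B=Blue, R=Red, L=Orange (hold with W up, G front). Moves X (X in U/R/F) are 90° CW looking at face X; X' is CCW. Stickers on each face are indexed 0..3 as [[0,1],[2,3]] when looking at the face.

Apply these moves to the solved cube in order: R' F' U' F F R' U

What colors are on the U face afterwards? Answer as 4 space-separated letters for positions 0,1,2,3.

After move 1 (R'): R=RRRR U=WBWB F=GWGW D=YGYG B=YBYB
After move 2 (F'): F=WWGG U=WBRR R=GRYR D=OOYG L=OBOW
After move 3 (U'): U=BRWR F=OBGG R=WWYR B=GRYB L=YBOW
After move 4 (F): F=GOGB U=BRWB R=WWRR D=YWYG L=YOOO
After move 5 (F): F=GGBO U=BROO R=WWBR D=RWYG L=YYOW
After move 6 (R'): R=WRWB U=BYOG F=GRBO D=RGYO B=GRWB
After move 7 (U): U=OBGY F=WRBO R=GRWB B=YYWB L=GROW
Query: U face = OBGY

Answer: O B G Y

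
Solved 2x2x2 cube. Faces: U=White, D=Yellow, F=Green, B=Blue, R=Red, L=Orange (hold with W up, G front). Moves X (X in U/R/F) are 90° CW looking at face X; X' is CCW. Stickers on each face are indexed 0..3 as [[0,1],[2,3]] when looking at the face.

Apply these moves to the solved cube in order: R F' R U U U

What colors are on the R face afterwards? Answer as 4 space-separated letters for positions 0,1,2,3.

After move 1 (R): R=RRRR U=WGWG F=GYGY D=YBYB B=WBWB
After move 2 (F'): F=YYGG U=WGRR R=BRYR D=OOYB L=OGOW
After move 3 (R): R=YBRR U=WYRG F=YOGB D=OWYW B=RBGB
After move 4 (U): U=RWGY F=YBGB R=RBRR B=OGGB L=YOOW
After move 5 (U): U=GRYW F=RBGB R=OGRR B=YOGB L=YBOW
After move 6 (U): U=YGWR F=OGGB R=YORR B=YBGB L=RBOW
Query: R face = YORR

Answer: Y O R R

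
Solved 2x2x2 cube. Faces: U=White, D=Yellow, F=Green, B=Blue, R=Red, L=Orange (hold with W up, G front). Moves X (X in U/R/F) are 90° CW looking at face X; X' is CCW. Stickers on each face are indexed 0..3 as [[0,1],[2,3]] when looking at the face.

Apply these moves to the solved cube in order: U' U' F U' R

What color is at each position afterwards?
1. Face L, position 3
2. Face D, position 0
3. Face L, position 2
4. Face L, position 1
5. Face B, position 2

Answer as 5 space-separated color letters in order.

Answer: Y R O G R

Derivation:
After move 1 (U'): U=WWWW F=OOGG R=GGRR B=RRBB L=BBOO
After move 2 (U'): U=WWWW F=BBGG R=OORR B=GGBB L=RROO
After move 3 (F): F=GBGB U=WWOR R=WOWR D=ROYY L=RYOY
After move 4 (U'): U=WRWO F=RYGB R=GBWR B=WOBB L=GGOY
After move 5 (R): R=WGRB U=WYWB F=ROGY D=RBYW B=OORB
Query 1: L[3] = Y
Query 2: D[0] = R
Query 3: L[2] = O
Query 4: L[1] = G
Query 5: B[2] = R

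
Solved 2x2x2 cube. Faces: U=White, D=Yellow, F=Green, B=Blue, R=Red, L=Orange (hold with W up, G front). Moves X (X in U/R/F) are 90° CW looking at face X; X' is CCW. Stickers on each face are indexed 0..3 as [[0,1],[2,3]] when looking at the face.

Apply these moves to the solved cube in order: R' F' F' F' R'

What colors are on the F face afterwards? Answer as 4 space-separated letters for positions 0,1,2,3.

Answer: G B W O

Derivation:
After move 1 (R'): R=RRRR U=WBWB F=GWGW D=YGYG B=YBYB
After move 2 (F'): F=WWGG U=WBRR R=GRYR D=OOYG L=OBOW
After move 3 (F'): F=WGWG U=WBGY R=OROR D=BWYG L=OROR
After move 4 (F'): F=GGWW U=WBOO R=WRBR D=RRYG L=OYOG
After move 5 (R'): R=RRWB U=WYOY F=GBWO D=RGYW B=GBRB
Query: F face = GBWO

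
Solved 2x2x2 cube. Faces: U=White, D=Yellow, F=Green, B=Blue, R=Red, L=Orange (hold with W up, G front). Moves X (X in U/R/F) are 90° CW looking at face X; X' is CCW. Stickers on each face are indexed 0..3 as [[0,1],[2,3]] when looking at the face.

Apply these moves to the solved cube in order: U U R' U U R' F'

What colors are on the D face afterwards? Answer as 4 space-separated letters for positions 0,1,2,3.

After move 1 (U): U=WWWW F=RRGG R=BBRR B=OOBB L=GGOO
After move 2 (U): U=WWWW F=BBGG R=OORR B=GGBB L=RROO
After move 3 (R'): R=OROR U=WBWG F=BWGW D=YBYG B=YGYB
After move 4 (U): U=WWGB F=ORGW R=YGOR B=RRYB L=BWOO
After move 5 (U): U=GWBW F=YGGW R=RROR B=BWYB L=OROO
After move 6 (R'): R=RRRO U=GYBB F=YWGW D=YGYW B=GWBB
After move 7 (F'): F=WWYG U=GYRR R=GRYO D=ROYW L=OBOB
Query: D face = ROYW

Answer: R O Y W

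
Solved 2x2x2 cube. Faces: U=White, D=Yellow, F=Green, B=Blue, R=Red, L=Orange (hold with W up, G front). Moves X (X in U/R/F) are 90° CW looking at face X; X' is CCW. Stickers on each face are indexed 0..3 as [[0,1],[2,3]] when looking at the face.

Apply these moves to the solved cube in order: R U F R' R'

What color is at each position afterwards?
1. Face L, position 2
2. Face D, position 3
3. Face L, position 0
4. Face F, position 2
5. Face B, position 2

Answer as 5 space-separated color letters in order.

After move 1 (R): R=RRRR U=WGWG F=GYGY D=YBYB B=WBWB
After move 2 (U): U=WWGG F=RRGY R=WBRR B=OOWB L=GYOO
After move 3 (F): F=GRYR U=WWOY R=GBGR D=RWYB L=GYOB
After move 4 (R'): R=BRGG U=WWOO F=GWYY D=RRYR B=BOWB
After move 5 (R'): R=RGBG U=WWOB F=GWYO D=RWYY B=RORB
Query 1: L[2] = O
Query 2: D[3] = Y
Query 3: L[0] = G
Query 4: F[2] = Y
Query 5: B[2] = R

Answer: O Y G Y R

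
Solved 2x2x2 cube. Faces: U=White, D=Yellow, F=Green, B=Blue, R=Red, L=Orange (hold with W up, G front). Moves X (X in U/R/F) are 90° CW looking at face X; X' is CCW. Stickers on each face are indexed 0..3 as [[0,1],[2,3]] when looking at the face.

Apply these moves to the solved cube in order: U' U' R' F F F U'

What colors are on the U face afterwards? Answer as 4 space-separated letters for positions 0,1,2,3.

Answer: B O W O

Derivation:
After move 1 (U'): U=WWWW F=OOGG R=GGRR B=RRBB L=BBOO
After move 2 (U'): U=WWWW F=BBGG R=OORR B=GGBB L=RROO
After move 3 (R'): R=OROR U=WBWG F=BWGW D=YBYG B=YGYB
After move 4 (F): F=GBWW U=WBOR R=WRGR D=OOYG L=RYOB
After move 5 (F): F=WGWB U=WBBY R=ORRR D=GWYG L=ROOO
After move 6 (F): F=WWBG U=WBOO R=BRYR D=ROYG L=RGOW
After move 7 (U'): U=BOWO F=RGBG R=WWYR B=BRYB L=YGOW
Query: U face = BOWO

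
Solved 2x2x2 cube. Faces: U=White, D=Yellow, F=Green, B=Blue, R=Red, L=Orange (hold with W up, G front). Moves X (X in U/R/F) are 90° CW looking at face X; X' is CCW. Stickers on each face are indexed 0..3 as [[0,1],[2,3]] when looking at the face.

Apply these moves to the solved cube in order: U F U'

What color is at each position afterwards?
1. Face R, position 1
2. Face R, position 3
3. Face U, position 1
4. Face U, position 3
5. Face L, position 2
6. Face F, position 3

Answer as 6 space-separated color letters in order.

Answer: R R G O O R

Derivation:
After move 1 (U): U=WWWW F=RRGG R=BBRR B=OOBB L=GGOO
After move 2 (F): F=GRGR U=WWOG R=WBWR D=RBYY L=GYOY
After move 3 (U'): U=WGWO F=GYGR R=GRWR B=WBBB L=OOOY
Query 1: R[1] = R
Query 2: R[3] = R
Query 3: U[1] = G
Query 4: U[3] = O
Query 5: L[2] = O
Query 6: F[3] = R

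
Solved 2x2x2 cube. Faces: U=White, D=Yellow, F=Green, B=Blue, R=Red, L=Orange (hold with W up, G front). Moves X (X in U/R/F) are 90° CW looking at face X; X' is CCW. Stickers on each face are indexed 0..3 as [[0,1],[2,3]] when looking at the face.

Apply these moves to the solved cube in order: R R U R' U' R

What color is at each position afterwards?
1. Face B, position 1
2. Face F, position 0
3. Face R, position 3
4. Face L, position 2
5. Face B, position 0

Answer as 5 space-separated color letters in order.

Answer: R G W O Y

Derivation:
After move 1 (R): R=RRRR U=WGWG F=GYGY D=YBYB B=WBWB
After move 2 (R): R=RRRR U=WYWY F=GBGB D=YWYW B=GBGB
After move 3 (U): U=WWYY F=RRGB R=GBRR B=OOGB L=GBOO
After move 4 (R'): R=BRGR U=WGYO F=RWGY D=YRYB B=WOWB
After move 5 (U'): U=GOWY F=GBGY R=RWGR B=BRWB L=WOOO
After move 6 (R): R=GRRW U=GBWY F=GRGB D=YWYB B=YROB
Query 1: B[1] = R
Query 2: F[0] = G
Query 3: R[3] = W
Query 4: L[2] = O
Query 5: B[0] = Y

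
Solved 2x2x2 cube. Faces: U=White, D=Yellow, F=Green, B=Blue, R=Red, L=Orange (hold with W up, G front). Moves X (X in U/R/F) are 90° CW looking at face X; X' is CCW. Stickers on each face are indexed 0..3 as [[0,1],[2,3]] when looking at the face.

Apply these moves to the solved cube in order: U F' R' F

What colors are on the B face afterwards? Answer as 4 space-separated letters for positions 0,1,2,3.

Answer: Y O O B

Derivation:
After move 1 (U): U=WWWW F=RRGG R=BBRR B=OOBB L=GGOO
After move 2 (F'): F=RGRG U=WWBR R=YBYR D=GOYY L=GWOW
After move 3 (R'): R=BRYY U=WBBO F=RWRR D=GGYG B=YOOB
After move 4 (F): F=RRRW U=WBWW R=BROY D=YBYG L=GGOG
Query: B face = YOOB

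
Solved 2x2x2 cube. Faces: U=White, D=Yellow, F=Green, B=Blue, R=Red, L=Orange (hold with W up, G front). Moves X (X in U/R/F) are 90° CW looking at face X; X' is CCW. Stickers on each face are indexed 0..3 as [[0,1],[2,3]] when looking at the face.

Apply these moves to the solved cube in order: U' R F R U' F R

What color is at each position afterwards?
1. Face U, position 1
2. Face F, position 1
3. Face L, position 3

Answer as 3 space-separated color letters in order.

Answer: B G W

Derivation:
After move 1 (U'): U=WWWW F=OOGG R=GGRR B=RRBB L=BBOO
After move 2 (R): R=RGRG U=WOWG F=OYGY D=YBYR B=WRWB
After move 3 (F): F=GOYY U=WOOB R=WGGG D=RRYR L=BYOB
After move 4 (R): R=GWGG U=WOOY F=GRYR D=RWYW B=BROB
After move 5 (U'): U=OYWO F=BYYR R=GRGG B=GWOB L=BROB
After move 6 (F): F=YBRY U=OYBR R=WROG D=GGYW L=BROW
After move 7 (R): R=OWGR U=OBBY F=YGRW D=GOYG B=RWYB
Query 1: U[1] = B
Query 2: F[1] = G
Query 3: L[3] = W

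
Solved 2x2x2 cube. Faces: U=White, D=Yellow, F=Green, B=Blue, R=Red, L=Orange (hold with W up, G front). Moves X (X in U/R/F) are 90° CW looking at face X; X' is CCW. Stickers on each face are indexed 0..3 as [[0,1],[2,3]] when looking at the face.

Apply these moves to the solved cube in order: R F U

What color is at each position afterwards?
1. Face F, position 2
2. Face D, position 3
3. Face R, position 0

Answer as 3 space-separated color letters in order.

After move 1 (R): R=RRRR U=WGWG F=GYGY D=YBYB B=WBWB
After move 2 (F): F=GGYY U=WGOO R=WRGR D=RRYB L=OYOB
After move 3 (U): U=OWOG F=WRYY R=WBGR B=OYWB L=GGOB
Query 1: F[2] = Y
Query 2: D[3] = B
Query 3: R[0] = W

Answer: Y B W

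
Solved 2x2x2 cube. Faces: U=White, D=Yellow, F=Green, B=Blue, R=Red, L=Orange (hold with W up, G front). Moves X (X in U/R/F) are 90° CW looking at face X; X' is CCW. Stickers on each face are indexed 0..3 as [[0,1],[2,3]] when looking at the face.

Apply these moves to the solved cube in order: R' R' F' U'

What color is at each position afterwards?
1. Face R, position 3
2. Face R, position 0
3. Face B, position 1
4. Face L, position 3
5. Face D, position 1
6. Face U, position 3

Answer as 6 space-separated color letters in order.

After move 1 (R'): R=RRRR U=WBWB F=GWGW D=YGYG B=YBYB
After move 2 (R'): R=RRRR U=WYWY F=GBGB D=YWYW B=GBGB
After move 3 (F'): F=BBGG U=WYRR R=WRYR D=OOYW L=OYOW
After move 4 (U'): U=YRWR F=OYGG R=BBYR B=WRGB L=GBOW
Query 1: R[3] = R
Query 2: R[0] = B
Query 3: B[1] = R
Query 4: L[3] = W
Query 5: D[1] = O
Query 6: U[3] = R

Answer: R B R W O R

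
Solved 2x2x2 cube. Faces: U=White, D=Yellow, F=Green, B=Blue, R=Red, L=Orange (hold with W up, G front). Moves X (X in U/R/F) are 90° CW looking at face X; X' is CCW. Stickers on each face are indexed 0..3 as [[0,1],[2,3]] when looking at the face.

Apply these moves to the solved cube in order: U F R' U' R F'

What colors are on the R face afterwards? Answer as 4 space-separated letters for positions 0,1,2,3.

After move 1 (U): U=WWWW F=RRGG R=BBRR B=OOBB L=GGOO
After move 2 (F): F=GRGR U=WWOG R=WBWR D=RBYY L=GYOY
After move 3 (R'): R=BRWW U=WBOO F=GWGG D=RRYR B=YOBB
After move 4 (U'): U=BOWO F=GYGG R=GWWW B=BRBB L=YOOY
After move 5 (R): R=WGWW U=BYWG F=GRGR D=RBYB B=OROB
After move 6 (F'): F=RRGG U=BYWW R=BGRW D=OYYB L=YGOW
Query: R face = BGRW

Answer: B G R W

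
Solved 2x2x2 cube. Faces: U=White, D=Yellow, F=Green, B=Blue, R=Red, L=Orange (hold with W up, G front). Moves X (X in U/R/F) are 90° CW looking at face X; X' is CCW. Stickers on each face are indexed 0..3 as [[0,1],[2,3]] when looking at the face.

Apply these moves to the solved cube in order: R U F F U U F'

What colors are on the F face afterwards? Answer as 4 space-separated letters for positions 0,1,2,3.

Answer: O R O R

Derivation:
After move 1 (R): R=RRRR U=WGWG F=GYGY D=YBYB B=WBWB
After move 2 (U): U=WWGG F=RRGY R=WBRR B=OOWB L=GYOO
After move 3 (F): F=GRYR U=WWOY R=GBGR D=RWYB L=GYOB
After move 4 (F): F=YGRR U=WWBY R=OBYR D=GGYB L=GROW
After move 5 (U): U=BWYW F=OBRR R=OOYR B=GRWB L=YGOW
After move 6 (U): U=YBWW F=OORR R=GRYR B=YGWB L=OBOW
After move 7 (F'): F=OROR U=YBGY R=GRGR D=BWYB L=OWOW
Query: F face = OROR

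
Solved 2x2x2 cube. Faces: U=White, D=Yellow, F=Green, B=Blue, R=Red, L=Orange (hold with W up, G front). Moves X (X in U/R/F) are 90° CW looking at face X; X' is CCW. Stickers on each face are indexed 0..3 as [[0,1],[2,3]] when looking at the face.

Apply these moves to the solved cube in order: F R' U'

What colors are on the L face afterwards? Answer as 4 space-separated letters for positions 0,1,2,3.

After move 1 (F): F=GGGG U=WWOO R=WRWR D=RRYY L=OYOY
After move 2 (R'): R=RRWW U=WBOB F=GWGO D=RGYG B=YBRB
After move 3 (U'): U=BBWO F=OYGO R=GWWW B=RRRB L=YBOY
Query: L face = YBOY

Answer: Y B O Y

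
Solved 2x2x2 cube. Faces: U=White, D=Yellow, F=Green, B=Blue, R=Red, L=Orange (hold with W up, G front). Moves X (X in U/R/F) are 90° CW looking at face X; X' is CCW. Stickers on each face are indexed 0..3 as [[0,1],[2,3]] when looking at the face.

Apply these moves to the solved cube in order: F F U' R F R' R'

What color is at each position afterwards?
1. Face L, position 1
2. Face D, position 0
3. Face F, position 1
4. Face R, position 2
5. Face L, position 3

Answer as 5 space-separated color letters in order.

After move 1 (F): F=GGGG U=WWOO R=WRWR D=RRYY L=OYOY
After move 2 (F): F=GGGG U=WWYY R=OROR D=WWYY L=OROR
After move 3 (U'): U=WYWY F=ORGG R=GGOR B=ORBB L=BBOR
After move 4 (R): R=OGRG U=WRWG F=OWGY D=WBYO B=YRYB
After move 5 (F): F=GOYW U=WRRB R=WGGG D=ROYO L=BWOB
After move 6 (R'): R=GGWG U=WYRY F=GRYB D=ROYW B=OROB
After move 7 (R'): R=GGGW U=WORO F=GYYY D=RRYB B=WROB
Query 1: L[1] = W
Query 2: D[0] = R
Query 3: F[1] = Y
Query 4: R[2] = G
Query 5: L[3] = B

Answer: W R Y G B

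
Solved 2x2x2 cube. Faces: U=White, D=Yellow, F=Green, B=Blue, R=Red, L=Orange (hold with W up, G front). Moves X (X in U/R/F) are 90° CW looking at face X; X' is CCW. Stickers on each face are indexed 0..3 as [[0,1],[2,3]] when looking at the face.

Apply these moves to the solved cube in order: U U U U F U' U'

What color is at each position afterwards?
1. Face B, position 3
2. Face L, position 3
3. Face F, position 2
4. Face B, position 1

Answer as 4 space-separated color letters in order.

After move 1 (U): U=WWWW F=RRGG R=BBRR B=OOBB L=GGOO
After move 2 (U): U=WWWW F=BBGG R=OORR B=GGBB L=RROO
After move 3 (U): U=WWWW F=OOGG R=GGRR B=RRBB L=BBOO
After move 4 (U): U=WWWW F=GGGG R=RRRR B=BBBB L=OOOO
After move 5 (F): F=GGGG U=WWOO R=WRWR D=RRYY L=OYOY
After move 6 (U'): U=WOWO F=OYGG R=GGWR B=WRBB L=BBOY
After move 7 (U'): U=OOWW F=BBGG R=OYWR B=GGBB L=WROY
Query 1: B[3] = B
Query 2: L[3] = Y
Query 3: F[2] = G
Query 4: B[1] = G

Answer: B Y G G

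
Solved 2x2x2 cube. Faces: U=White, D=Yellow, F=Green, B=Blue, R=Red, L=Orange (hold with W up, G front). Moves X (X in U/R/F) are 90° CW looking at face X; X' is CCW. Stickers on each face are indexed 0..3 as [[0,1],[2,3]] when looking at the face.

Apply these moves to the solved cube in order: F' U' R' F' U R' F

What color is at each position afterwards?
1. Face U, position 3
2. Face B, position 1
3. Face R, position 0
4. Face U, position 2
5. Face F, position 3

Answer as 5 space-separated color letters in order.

Answer: R Y G W W

Derivation:
After move 1 (F'): F=GGGG U=WWRR R=YRYR D=OOYY L=OWOW
After move 2 (U'): U=WRWR F=OWGG R=GGYR B=YRBB L=BBOW
After move 3 (R'): R=GRGY U=WBWY F=ORGR D=OWYG B=YROB
After move 4 (F'): F=RROG U=WBGG R=WROY D=BWYG L=BYOW
After move 5 (U): U=GWGB F=WROG R=YROY B=BYOB L=RROW
After move 6 (R'): R=RYYO U=GOGB F=WWOB D=BRYG B=GYWB
After move 7 (F): F=OWBW U=GOWR R=GYBO D=YRYG L=RBOR
Query 1: U[3] = R
Query 2: B[1] = Y
Query 3: R[0] = G
Query 4: U[2] = W
Query 5: F[3] = W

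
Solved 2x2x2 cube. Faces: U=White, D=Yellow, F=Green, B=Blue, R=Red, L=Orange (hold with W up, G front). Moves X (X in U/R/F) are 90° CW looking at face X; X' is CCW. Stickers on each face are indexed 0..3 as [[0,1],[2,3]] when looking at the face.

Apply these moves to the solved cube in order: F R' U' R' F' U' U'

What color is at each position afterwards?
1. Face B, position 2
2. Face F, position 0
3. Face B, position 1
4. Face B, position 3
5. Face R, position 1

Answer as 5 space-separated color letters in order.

Answer: G G O B R

Derivation:
After move 1 (F): F=GGGG U=WWOO R=WRWR D=RRYY L=OYOY
After move 2 (R'): R=RRWW U=WBOB F=GWGO D=RGYG B=YBRB
After move 3 (U'): U=BBWO F=OYGO R=GWWW B=RRRB L=YBOY
After move 4 (R'): R=WWGW U=BRWR F=OBGO D=RYYO B=GRGB
After move 5 (F'): F=BOOG U=BRWG R=YWRW D=BYYO L=YROW
After move 6 (U'): U=RGBW F=YROG R=BORW B=YWGB L=GROW
After move 7 (U'): U=GWRB F=GROG R=YRRW B=BOGB L=YWOW
Query 1: B[2] = G
Query 2: F[0] = G
Query 3: B[1] = O
Query 4: B[3] = B
Query 5: R[1] = R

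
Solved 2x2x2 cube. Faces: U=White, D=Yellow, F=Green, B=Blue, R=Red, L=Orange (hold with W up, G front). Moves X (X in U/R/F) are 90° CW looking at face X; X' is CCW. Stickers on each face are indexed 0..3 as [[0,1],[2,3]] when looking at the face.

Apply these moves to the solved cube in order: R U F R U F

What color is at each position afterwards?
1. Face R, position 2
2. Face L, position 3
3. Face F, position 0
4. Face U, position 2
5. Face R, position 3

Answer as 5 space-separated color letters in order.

After move 1 (R): R=RRRR U=WGWG F=GYGY D=YBYB B=WBWB
After move 2 (U): U=WWGG F=RRGY R=WBRR B=OOWB L=GYOO
After move 3 (F): F=GRYR U=WWOY R=GBGR D=RWYB L=GYOB
After move 4 (R): R=GGRB U=WROR F=GWYB D=RWYO B=YOWB
After move 5 (U): U=OWRR F=GGYB R=YORB B=GYWB L=GWOB
After move 6 (F): F=YGBG U=OWBW R=RORB D=RYYO L=GROW
Query 1: R[2] = R
Query 2: L[3] = W
Query 3: F[0] = Y
Query 4: U[2] = B
Query 5: R[3] = B

Answer: R W Y B B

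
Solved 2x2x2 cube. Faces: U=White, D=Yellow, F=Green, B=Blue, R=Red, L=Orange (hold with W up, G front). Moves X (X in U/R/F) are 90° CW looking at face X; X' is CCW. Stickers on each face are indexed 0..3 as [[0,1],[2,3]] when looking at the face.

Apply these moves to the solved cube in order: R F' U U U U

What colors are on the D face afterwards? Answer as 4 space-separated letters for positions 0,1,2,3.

After move 1 (R): R=RRRR U=WGWG F=GYGY D=YBYB B=WBWB
After move 2 (F'): F=YYGG U=WGRR R=BRYR D=OOYB L=OGOW
After move 3 (U): U=RWRG F=BRGG R=WBYR B=OGWB L=YYOW
After move 4 (U): U=RRGW F=WBGG R=OGYR B=YYWB L=BROW
After move 5 (U): U=GRWR F=OGGG R=YYYR B=BRWB L=WBOW
After move 6 (U): U=WGRR F=YYGG R=BRYR B=WBWB L=OGOW
Query: D face = OOYB

Answer: O O Y B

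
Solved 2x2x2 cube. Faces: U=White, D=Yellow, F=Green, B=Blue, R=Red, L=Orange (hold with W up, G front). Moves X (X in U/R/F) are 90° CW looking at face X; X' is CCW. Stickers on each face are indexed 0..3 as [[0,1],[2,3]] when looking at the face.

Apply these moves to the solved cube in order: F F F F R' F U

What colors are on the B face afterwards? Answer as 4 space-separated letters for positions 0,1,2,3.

Answer: O Y Y B

Derivation:
After move 1 (F): F=GGGG U=WWOO R=WRWR D=RRYY L=OYOY
After move 2 (F): F=GGGG U=WWYY R=OROR D=WWYY L=OROR
After move 3 (F): F=GGGG U=WWRR R=YRYR D=OOYY L=OWOW
After move 4 (F): F=GGGG U=WWWW R=RRRR D=YYYY L=OOOO
After move 5 (R'): R=RRRR U=WBWB F=GWGW D=YGYG B=YBYB
After move 6 (F): F=GGWW U=WBOO R=WRBR D=RRYG L=OYOG
After move 7 (U): U=OWOB F=WRWW R=YBBR B=OYYB L=GGOG
Query: B face = OYYB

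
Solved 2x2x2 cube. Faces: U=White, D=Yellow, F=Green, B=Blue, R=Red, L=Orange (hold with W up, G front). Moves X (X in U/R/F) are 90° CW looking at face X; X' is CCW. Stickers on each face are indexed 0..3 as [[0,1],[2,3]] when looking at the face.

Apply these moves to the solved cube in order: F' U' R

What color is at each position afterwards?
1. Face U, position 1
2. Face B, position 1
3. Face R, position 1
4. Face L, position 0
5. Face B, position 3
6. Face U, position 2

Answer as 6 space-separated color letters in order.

Answer: W R G B B W

Derivation:
After move 1 (F'): F=GGGG U=WWRR R=YRYR D=OOYY L=OWOW
After move 2 (U'): U=WRWR F=OWGG R=GGYR B=YRBB L=BBOW
After move 3 (R): R=YGRG U=WWWG F=OOGY D=OBYY B=RRRB
Query 1: U[1] = W
Query 2: B[1] = R
Query 3: R[1] = G
Query 4: L[0] = B
Query 5: B[3] = B
Query 6: U[2] = W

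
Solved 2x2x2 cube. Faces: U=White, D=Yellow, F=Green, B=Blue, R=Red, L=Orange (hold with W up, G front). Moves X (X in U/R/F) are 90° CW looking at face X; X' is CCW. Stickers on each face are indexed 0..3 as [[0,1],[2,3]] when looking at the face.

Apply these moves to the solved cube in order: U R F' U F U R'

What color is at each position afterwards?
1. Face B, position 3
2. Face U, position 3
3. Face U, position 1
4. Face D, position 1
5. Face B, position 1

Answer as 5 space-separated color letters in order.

After move 1 (U): U=WWWW F=RRGG R=BBRR B=OOBB L=GGOO
After move 2 (R): R=RBRB U=WRWG F=RYGY D=YBYO B=WOWB
After move 3 (F'): F=YYRG U=WRRR R=BBYB D=GOYO L=GGOW
After move 4 (U): U=RWRR F=BBRG R=WOYB B=GGWB L=YYOW
After move 5 (F): F=RBGB U=RWWY R=RORB D=YWYO L=YGOO
After move 6 (U): U=WRYW F=ROGB R=GGRB B=YGWB L=RBOO
After move 7 (R'): R=GBGR U=WWYY F=RRGW D=YOYB B=OGWB
Query 1: B[3] = B
Query 2: U[3] = Y
Query 3: U[1] = W
Query 4: D[1] = O
Query 5: B[1] = G

Answer: B Y W O G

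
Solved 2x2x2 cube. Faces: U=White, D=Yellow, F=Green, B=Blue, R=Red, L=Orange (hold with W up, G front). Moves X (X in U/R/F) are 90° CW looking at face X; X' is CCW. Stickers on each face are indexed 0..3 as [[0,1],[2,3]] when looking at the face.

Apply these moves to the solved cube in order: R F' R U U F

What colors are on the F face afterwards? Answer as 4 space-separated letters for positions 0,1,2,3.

After move 1 (R): R=RRRR U=WGWG F=GYGY D=YBYB B=WBWB
After move 2 (F'): F=YYGG U=WGRR R=BRYR D=OOYB L=OGOW
After move 3 (R): R=YBRR U=WYRG F=YOGB D=OWYW B=RBGB
After move 4 (U): U=RWGY F=YBGB R=RBRR B=OGGB L=YOOW
After move 5 (U): U=GRYW F=RBGB R=OGRR B=YOGB L=YBOW
After move 6 (F): F=GRBB U=GRWB R=YGWR D=ROYW L=YOOW
Query: F face = GRBB

Answer: G R B B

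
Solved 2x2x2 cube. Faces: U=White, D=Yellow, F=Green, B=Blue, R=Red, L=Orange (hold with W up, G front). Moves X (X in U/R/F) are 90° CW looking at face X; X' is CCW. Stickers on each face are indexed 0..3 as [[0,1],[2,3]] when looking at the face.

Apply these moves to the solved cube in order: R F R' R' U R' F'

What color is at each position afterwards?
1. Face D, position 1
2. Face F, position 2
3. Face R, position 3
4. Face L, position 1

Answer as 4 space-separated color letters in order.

Answer: B R R O

Derivation:
After move 1 (R): R=RRRR U=WGWG F=GYGY D=YBYB B=WBWB
After move 2 (F): F=GGYY U=WGOO R=WRGR D=RRYB L=OYOB
After move 3 (R'): R=RRWG U=WWOW F=GGYO D=RGYY B=BBRB
After move 4 (R'): R=RGRW U=WROB F=GWYW D=RGYO B=YBGB
After move 5 (U): U=OWBR F=RGYW R=YBRW B=OYGB L=GWOB
After move 6 (R'): R=BWYR U=OGBO F=RWYR D=RGYW B=OYGB
After move 7 (F'): F=WRRY U=OGBY R=GWRR D=WBYW L=GOOB
Query 1: D[1] = B
Query 2: F[2] = R
Query 3: R[3] = R
Query 4: L[1] = O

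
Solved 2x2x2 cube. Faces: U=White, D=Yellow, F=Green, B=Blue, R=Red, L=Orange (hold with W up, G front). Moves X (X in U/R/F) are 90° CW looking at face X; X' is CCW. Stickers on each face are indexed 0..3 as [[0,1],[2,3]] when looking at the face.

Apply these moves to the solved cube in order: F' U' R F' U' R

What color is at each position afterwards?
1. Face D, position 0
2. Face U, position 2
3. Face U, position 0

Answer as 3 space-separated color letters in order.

Answer: B W W

Derivation:
After move 1 (F'): F=GGGG U=WWRR R=YRYR D=OOYY L=OWOW
After move 2 (U'): U=WRWR F=OWGG R=GGYR B=YRBB L=BBOW
After move 3 (R): R=YGRG U=WWWG F=OOGY D=OBYY B=RRRB
After move 4 (F'): F=OYOG U=WWYR R=BGOG D=BWYY L=BGOW
After move 5 (U'): U=WRWY F=BGOG R=OYOG B=BGRB L=RROW
After move 6 (R): R=OOGY U=WGWG F=BWOY D=BRYB B=YGRB
Query 1: D[0] = B
Query 2: U[2] = W
Query 3: U[0] = W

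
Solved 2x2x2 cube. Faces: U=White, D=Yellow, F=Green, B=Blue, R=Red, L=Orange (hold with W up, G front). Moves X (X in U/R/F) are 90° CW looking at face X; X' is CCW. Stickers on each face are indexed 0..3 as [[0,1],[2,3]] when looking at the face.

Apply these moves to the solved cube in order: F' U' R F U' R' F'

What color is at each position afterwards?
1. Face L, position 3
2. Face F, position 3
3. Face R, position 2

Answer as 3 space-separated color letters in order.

Answer: W Y R

Derivation:
After move 1 (F'): F=GGGG U=WWRR R=YRYR D=OOYY L=OWOW
After move 2 (U'): U=WRWR F=OWGG R=GGYR B=YRBB L=BBOW
After move 3 (R): R=YGRG U=WWWG F=OOGY D=OBYY B=RRRB
After move 4 (F): F=GOYO U=WWWB R=WGGG D=RYYY L=BOOB
After move 5 (U'): U=WBWW F=BOYO R=GOGG B=WGRB L=RROB
After move 6 (R'): R=OGGG U=WRWW F=BBYW D=ROYO B=YGYB
After move 7 (F'): F=BWBY U=WROG R=OGRG D=RBYO L=RWOW
Query 1: L[3] = W
Query 2: F[3] = Y
Query 3: R[2] = R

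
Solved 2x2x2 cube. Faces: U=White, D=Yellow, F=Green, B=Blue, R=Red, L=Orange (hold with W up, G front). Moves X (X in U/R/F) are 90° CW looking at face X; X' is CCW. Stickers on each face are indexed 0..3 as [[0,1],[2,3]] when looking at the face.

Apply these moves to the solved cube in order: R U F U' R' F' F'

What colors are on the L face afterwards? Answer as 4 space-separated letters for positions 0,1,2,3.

Answer: O G O R

Derivation:
After move 1 (R): R=RRRR U=WGWG F=GYGY D=YBYB B=WBWB
After move 2 (U): U=WWGG F=RRGY R=WBRR B=OOWB L=GYOO
After move 3 (F): F=GRYR U=WWOY R=GBGR D=RWYB L=GYOB
After move 4 (U'): U=WYWO F=GYYR R=GRGR B=GBWB L=OOOB
After move 5 (R'): R=RRGG U=WWWG F=GYYO D=RYYR B=BBWB
After move 6 (F'): F=YOGY U=WWRG R=YRRG D=OBYR L=OGOW
After move 7 (F'): F=OYYG U=WWYR R=BROG D=GWYR L=OGOR
Query: L face = OGOR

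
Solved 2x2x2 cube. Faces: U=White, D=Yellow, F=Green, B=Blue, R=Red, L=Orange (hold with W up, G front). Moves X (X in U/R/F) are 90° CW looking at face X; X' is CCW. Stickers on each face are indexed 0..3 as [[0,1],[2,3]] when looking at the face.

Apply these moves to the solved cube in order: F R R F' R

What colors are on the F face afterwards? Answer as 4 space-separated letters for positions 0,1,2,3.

After move 1 (F): F=GGGG U=WWOO R=WRWR D=RRYY L=OYOY
After move 2 (R): R=WWRR U=WGOG F=GRGY D=RBYB B=OBWB
After move 3 (R): R=RWRW U=WROY F=GBGB D=RWYO B=GBGB
After move 4 (F'): F=BBGG U=WRRR R=WWRW D=YYYO L=OYOO
After move 5 (R): R=RWWW U=WBRG F=BYGO D=YGYG B=RBRB
Query: F face = BYGO

Answer: B Y G O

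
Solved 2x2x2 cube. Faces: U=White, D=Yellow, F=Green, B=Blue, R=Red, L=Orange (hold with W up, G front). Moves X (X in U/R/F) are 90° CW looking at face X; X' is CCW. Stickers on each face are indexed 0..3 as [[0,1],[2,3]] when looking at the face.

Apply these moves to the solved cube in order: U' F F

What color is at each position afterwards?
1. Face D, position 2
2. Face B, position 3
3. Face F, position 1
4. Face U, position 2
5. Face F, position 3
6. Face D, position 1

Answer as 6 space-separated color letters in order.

After move 1 (U'): U=WWWW F=OOGG R=GGRR B=RRBB L=BBOO
After move 2 (F): F=GOGO U=WWOB R=WGWR D=RGYY L=BYOY
After move 3 (F): F=GGOO U=WWYY R=OGBR D=WWYY L=BROG
Query 1: D[2] = Y
Query 2: B[3] = B
Query 3: F[1] = G
Query 4: U[2] = Y
Query 5: F[3] = O
Query 6: D[1] = W

Answer: Y B G Y O W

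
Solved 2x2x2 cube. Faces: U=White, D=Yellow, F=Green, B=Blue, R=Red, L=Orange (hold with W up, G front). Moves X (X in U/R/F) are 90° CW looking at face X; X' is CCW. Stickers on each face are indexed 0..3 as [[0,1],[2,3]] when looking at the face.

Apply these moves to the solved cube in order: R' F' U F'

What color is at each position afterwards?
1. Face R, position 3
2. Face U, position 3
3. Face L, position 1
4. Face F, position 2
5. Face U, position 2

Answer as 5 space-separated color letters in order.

Answer: R Y B G Y

Derivation:
After move 1 (R'): R=RRRR U=WBWB F=GWGW D=YGYG B=YBYB
After move 2 (F'): F=WWGG U=WBRR R=GRYR D=OOYG L=OBOW
After move 3 (U): U=RWRB F=GRGG R=YBYR B=OBYB L=WWOW
After move 4 (F'): F=RGGG U=RWYY R=OBOR D=WWYG L=WBOR
Query 1: R[3] = R
Query 2: U[3] = Y
Query 3: L[1] = B
Query 4: F[2] = G
Query 5: U[2] = Y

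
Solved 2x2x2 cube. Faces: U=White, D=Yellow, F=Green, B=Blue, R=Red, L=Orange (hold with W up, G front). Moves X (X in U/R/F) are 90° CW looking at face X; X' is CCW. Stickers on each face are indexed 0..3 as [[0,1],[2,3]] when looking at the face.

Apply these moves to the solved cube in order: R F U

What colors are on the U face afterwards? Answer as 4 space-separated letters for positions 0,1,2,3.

After move 1 (R): R=RRRR U=WGWG F=GYGY D=YBYB B=WBWB
After move 2 (F): F=GGYY U=WGOO R=WRGR D=RRYB L=OYOB
After move 3 (U): U=OWOG F=WRYY R=WBGR B=OYWB L=GGOB
Query: U face = OWOG

Answer: O W O G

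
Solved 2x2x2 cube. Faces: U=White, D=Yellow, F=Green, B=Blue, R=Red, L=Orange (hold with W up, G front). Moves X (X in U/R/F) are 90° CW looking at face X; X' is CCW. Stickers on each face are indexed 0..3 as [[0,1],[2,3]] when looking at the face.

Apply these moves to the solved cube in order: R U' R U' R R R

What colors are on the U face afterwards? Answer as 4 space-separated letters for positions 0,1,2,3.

Answer: O G G R

Derivation:
After move 1 (R): R=RRRR U=WGWG F=GYGY D=YBYB B=WBWB
After move 2 (U'): U=GGWW F=OOGY R=GYRR B=RRWB L=WBOO
After move 3 (R): R=RGRY U=GOWY F=OBGB D=YWYR B=WRGB
After move 4 (U'): U=OYGW F=WBGB R=OBRY B=RGGB L=WROO
After move 5 (R): R=ROYB U=OBGB F=WWGR D=YGYR B=WGYB
After move 6 (R): R=YRBO U=OWGR F=WGGR D=YYYW B=BGBB
After move 7 (R): R=BYOR U=OGGR F=WYGW D=YBYB B=RGWB
Query: U face = OGGR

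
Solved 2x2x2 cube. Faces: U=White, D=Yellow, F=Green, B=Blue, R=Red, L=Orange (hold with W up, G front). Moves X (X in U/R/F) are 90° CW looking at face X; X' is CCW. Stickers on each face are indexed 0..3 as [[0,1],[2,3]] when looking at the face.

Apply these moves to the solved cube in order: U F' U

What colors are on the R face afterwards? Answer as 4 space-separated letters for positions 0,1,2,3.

Answer: O O Y R

Derivation:
After move 1 (U): U=WWWW F=RRGG R=BBRR B=OOBB L=GGOO
After move 2 (F'): F=RGRG U=WWBR R=YBYR D=GOYY L=GWOW
After move 3 (U): U=BWRW F=YBRG R=OOYR B=GWBB L=RGOW
Query: R face = OOYR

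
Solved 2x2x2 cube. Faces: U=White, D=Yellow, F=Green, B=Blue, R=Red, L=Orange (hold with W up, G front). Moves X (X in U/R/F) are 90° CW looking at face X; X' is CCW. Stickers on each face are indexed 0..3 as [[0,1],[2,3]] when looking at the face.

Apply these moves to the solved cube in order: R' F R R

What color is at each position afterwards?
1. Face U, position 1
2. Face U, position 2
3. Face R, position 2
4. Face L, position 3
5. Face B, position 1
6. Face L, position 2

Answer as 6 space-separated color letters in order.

After move 1 (R'): R=RRRR U=WBWB F=GWGW D=YGYG B=YBYB
After move 2 (F): F=GGWW U=WBOO R=WRBR D=RRYG L=OYOG
After move 3 (R): R=BWRR U=WGOW F=GRWG D=RYYY B=OBBB
After move 4 (R): R=RBRW U=WROG F=GYWY D=RBYO B=WBGB
Query 1: U[1] = R
Query 2: U[2] = O
Query 3: R[2] = R
Query 4: L[3] = G
Query 5: B[1] = B
Query 6: L[2] = O

Answer: R O R G B O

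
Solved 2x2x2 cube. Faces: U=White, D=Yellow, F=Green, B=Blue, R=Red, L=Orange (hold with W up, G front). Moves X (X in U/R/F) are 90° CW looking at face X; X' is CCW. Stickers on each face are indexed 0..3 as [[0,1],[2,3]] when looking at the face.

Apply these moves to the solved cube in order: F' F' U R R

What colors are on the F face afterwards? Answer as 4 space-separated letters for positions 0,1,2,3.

Answer: O B G O

Derivation:
After move 1 (F'): F=GGGG U=WWRR R=YRYR D=OOYY L=OWOW
After move 2 (F'): F=GGGG U=WWYY R=OROR D=WWYY L=OROR
After move 3 (U): U=YWYW F=ORGG R=BBOR B=ORBB L=GGOR
After move 4 (R): R=OBRB U=YRYG F=OWGY D=WBYO B=WRWB
After move 5 (R): R=ROBB U=YWYY F=OBGO D=WWYW B=GRRB
Query: F face = OBGO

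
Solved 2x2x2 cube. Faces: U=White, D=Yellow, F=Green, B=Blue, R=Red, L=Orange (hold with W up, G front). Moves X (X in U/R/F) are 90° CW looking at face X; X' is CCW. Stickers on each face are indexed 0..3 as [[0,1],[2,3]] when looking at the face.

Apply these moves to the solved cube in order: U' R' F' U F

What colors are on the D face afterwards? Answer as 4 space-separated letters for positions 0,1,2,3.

After move 1 (U'): U=WWWW F=OOGG R=GGRR B=RRBB L=BBOO
After move 2 (R'): R=GRGR U=WBWR F=OWGW D=YOYG B=YRYB
After move 3 (F'): F=WWOG U=WBGG R=ORYR D=BOYG L=BROW
After move 4 (U): U=GWGB F=OROG R=YRYR B=BRYB L=WWOW
After move 5 (F): F=OOGR U=GWWW R=GRBR D=YYYG L=WBOO
Query: D face = YYYG

Answer: Y Y Y G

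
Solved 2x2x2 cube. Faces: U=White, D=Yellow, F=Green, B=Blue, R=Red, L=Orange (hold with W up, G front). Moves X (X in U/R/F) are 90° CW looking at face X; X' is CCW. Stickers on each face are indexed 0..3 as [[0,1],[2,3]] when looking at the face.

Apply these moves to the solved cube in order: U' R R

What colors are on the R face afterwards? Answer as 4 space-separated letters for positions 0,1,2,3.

After move 1 (U'): U=WWWW F=OOGG R=GGRR B=RRBB L=BBOO
After move 2 (R): R=RGRG U=WOWG F=OYGY D=YBYR B=WRWB
After move 3 (R): R=RRGG U=WYWY F=OBGR D=YWYW B=GROB
Query: R face = RRGG

Answer: R R G G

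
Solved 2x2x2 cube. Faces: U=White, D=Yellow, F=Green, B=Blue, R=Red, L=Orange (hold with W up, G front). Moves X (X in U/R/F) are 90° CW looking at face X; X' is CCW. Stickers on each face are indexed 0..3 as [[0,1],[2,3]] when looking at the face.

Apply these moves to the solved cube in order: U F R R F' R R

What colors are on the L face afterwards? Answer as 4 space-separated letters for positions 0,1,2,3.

After move 1 (U): U=WWWW F=RRGG R=BBRR B=OOBB L=GGOO
After move 2 (F): F=GRGR U=WWOG R=WBWR D=RBYY L=GYOY
After move 3 (R): R=WWRB U=WROR F=GBGY D=RBYO B=GOWB
After move 4 (R): R=RWBW U=WBOY F=GBGO D=RWYG B=RORB
After move 5 (F'): F=BOGG U=WBRB R=WWRW D=YYYG L=GYOO
After move 6 (R): R=RWWW U=WORG F=BYGG D=YRYR B=BOBB
After move 7 (R): R=WRWW U=WYRG F=BRGR D=YBYB B=GOOB
Query: L face = GYOO

Answer: G Y O O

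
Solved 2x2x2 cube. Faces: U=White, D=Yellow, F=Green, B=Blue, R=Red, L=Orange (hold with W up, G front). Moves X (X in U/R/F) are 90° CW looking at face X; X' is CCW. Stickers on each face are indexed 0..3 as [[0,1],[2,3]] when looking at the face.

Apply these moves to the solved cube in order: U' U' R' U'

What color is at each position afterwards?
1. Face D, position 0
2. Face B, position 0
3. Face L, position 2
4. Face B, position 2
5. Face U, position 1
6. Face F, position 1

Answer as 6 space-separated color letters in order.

Answer: Y O O Y G R

Derivation:
After move 1 (U'): U=WWWW F=OOGG R=GGRR B=RRBB L=BBOO
After move 2 (U'): U=WWWW F=BBGG R=OORR B=GGBB L=RROO
After move 3 (R'): R=OROR U=WBWG F=BWGW D=YBYG B=YGYB
After move 4 (U'): U=BGWW F=RRGW R=BWOR B=ORYB L=YGOO
Query 1: D[0] = Y
Query 2: B[0] = O
Query 3: L[2] = O
Query 4: B[2] = Y
Query 5: U[1] = G
Query 6: F[1] = R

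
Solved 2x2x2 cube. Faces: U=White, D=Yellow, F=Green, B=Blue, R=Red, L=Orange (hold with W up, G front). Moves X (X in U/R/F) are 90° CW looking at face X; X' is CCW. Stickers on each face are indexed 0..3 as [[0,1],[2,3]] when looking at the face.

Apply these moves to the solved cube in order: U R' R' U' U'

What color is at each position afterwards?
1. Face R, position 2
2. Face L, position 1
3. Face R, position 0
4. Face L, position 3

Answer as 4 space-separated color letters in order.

After move 1 (U): U=WWWW F=RRGG R=BBRR B=OOBB L=GGOO
After move 2 (R'): R=BRBR U=WBWO F=RWGW D=YRYG B=YOYB
After move 3 (R'): R=RRBB U=WYWY F=RBGO D=YWYW B=GORB
After move 4 (U'): U=YYWW F=GGGO R=RBBB B=RRRB L=GOOO
After move 5 (U'): U=YWYW F=GOGO R=GGBB B=RBRB L=RROO
Query 1: R[2] = B
Query 2: L[1] = R
Query 3: R[0] = G
Query 4: L[3] = O

Answer: B R G O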